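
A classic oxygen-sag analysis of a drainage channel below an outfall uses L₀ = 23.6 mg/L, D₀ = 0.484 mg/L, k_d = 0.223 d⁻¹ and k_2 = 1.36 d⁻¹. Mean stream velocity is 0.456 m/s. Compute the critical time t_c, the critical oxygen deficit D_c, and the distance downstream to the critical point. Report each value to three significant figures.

t_c ≈ 1.49 d; D_c ≈ 2.77 mg/L; x_c ≈ 58.8 km

At the critical point dD/dt = 0, so k_d L₀ e^(−k_d t) = k_2 D. Substituting D(t) from the Streeter–Phelps equation and solving for t gives
t_c = ln[(k_2/k_d)(1 − D₀(k_2−k_d)/(k_d L₀))] / (k_2−k_d).
Here k_2−k_d = 1.137 d⁻¹ and 1 − D₀(k_2−k_d)/(k_d L₀) = 1 − 0.484×1.137/(0.223×23.6) = 0.8954, so
t_c = ln(6.099 × 0.8954) / 1.137 = 1.698 / 1.137 = 1.493 d.
L(t_c) = L₀ e^(−k_d t_c) = 23.6 × 0.7168 = 16.92 mg/L, and at the critical point k_2 D_c = k_d L, so D_c = (0.223/1.36) × 16.92 = 2.774 mg/L.
x_c = v t_c = 0.456 m/s × 1.493 d × 86400 s/d = 58820 m ≈ 58.8 km.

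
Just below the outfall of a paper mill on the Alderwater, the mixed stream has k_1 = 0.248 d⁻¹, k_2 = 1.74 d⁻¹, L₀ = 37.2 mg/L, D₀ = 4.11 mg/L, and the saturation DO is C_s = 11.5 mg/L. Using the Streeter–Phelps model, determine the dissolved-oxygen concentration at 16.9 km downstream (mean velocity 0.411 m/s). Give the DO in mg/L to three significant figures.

Travel time t = x/v = 16.9 km / (0.411 m/s) = 16900 m / 0.411 m/s = 41120 s = 0.4759 d.
k_1 L₀/(k_2−k_1) = 0.248×37.2/(1.74−0.248) = 9.226/1.492 = 6.183 mg/L.
e^(−k_1 t) = e^(−0.248×0.4759) = 0.8887; e^(−k_2 t) = e^(−1.74×0.4759) = 0.4369.
D = 6.183 × (0.8887 − 0.4369) + 4.11 × 0.4369 = 2.794 + 1.796 = 4.589 mg/L.
DO = C_s − D = 11.5 − 4.589 = 6.911 mg/L.

DO ≈ 6.91 mg/L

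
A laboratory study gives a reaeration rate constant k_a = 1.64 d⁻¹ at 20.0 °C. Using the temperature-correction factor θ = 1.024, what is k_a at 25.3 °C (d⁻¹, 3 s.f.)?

k_a(T₂) = k_a(T₁) · θ^(T₂−T₁) = 1.64 × 1.024^(25.3−20.0)
= 1.64 × 1.024^5.30 = 1.64 × 1.134 = 1.860 d⁻¹.

k_a ≈ 1.86 d⁻¹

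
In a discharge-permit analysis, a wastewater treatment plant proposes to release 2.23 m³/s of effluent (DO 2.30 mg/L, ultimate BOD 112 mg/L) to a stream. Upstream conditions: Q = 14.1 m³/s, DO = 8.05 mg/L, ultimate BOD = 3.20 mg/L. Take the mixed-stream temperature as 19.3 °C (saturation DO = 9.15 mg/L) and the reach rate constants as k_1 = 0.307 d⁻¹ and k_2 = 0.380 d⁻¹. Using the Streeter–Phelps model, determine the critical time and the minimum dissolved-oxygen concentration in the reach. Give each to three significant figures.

t_c ≈ 2.58 d; minimum DO ≈ 2.54 mg/L

Mixed DO = (14.1×8.05 + 2.23×2.30)/(14.1+2.23) = 118.6/16.33 = 7.265 mg/L.
Mixed L₀ = (14.1×3.20 + 2.23×112)/(16.33) = 294.9/16.33 = 18.06 mg/L.
Initial deficit D₀ = C_s − DO₀ = 9.15 − 7.265 = 1.885 mg/L.
t_c = (1/0.07300) ln[(0.380/0.307)(1 − 1.885×0.07300/(0.307×18.06))] = 13.70 × ln(1.207) = 2.578 d.
D_c = (0.307/0.380) × 18.06 × e^(−0.307×2.578) = 0.8079 × 18.06 × 0.4532 = 6.612 mg/L.
Minimum DO = 9.15 − 6.612 = 2.538 mg/L.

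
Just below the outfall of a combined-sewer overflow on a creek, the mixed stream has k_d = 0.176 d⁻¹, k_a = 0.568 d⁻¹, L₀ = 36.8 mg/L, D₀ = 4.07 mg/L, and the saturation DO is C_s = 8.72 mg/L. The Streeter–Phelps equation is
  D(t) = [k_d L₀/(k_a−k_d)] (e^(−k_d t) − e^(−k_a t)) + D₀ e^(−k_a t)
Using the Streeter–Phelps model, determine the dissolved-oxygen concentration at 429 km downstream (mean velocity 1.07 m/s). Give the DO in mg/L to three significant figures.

DO ≈ 2.31 mg/L

Travel time t = x/v = 429 km / (1.07 m/s) = 429000 m / 1.07 m/s = 400900 s = 4.640 d.
k_d L₀/(k_a−k_d) = 0.176×36.8/(0.568−0.176) = 6.477/0.3920 = 16.52 mg/L.
e^(−k_d t) = e^(−0.176×4.640) = 0.4419; e^(−k_a t) = e^(−0.568×4.640) = 0.07166.
D = 16.52 × (0.4419 − 0.07166) + 4.07 × 0.07166 = 6.117 + 0.2917 = 6.409 mg/L.
DO = C_s − D = 8.72 − 6.409 = 2.311 mg/L.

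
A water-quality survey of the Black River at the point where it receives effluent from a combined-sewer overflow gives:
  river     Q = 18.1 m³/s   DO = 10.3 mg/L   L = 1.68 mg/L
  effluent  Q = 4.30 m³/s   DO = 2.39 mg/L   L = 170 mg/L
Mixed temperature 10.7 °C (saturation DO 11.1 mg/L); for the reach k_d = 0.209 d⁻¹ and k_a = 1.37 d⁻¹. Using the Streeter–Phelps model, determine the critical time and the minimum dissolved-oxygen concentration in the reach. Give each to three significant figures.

t_c ≈ 1.21 d; minimum DO ≈ 7.07 mg/L

Mixed DO = (18.1×10.3 + 4.30×2.39)/(18.1+4.30) = 196.7/22.40 = 8.782 mg/L.
Mixed L₀ = (18.1×1.68 + 4.30×170)/(22.40) = 761.4/22.40 = 33.99 mg/L.
Initial deficit D₀ = C_s − DO₀ = 11.1 − 8.782 = 2.318 mg/L.
t_c = (1/1.161) ln[(1.37/0.209)(1 − 2.318×1.161/(0.209×33.99))] = 0.8613 × ln(4.071) = 1.209 d.
D_c = (0.209/1.37) × 33.99 × e^(−0.209×1.209) = 0.1526 × 33.99 × 0.7767 = 4.027 mg/L.
Minimum DO = 11.1 − 4.027 = 7.073 mg/L.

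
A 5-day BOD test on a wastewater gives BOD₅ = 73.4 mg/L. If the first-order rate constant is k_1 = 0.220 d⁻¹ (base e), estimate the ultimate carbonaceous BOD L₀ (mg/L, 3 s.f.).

BOD₅ = L₀(1 − e^(−5k_1)) ⇒ L₀ = BOD₅ / (1 − e^(−5×0.220))
= 73.4 / (1 − 0.3329) = 73.4 / 0.6671 = 110.0 mg/L.

L₀ ≈ 110 mg/L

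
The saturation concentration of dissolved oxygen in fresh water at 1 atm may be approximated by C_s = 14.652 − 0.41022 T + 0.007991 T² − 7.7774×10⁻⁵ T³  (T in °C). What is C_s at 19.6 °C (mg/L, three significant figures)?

C_s = 14.652 − 0.41022×19.6 + 0.007991×19.6² − 7.7774×10⁻⁵×19.6³ = 9.096 mg/L.

C_s ≈ 9.10 mg/L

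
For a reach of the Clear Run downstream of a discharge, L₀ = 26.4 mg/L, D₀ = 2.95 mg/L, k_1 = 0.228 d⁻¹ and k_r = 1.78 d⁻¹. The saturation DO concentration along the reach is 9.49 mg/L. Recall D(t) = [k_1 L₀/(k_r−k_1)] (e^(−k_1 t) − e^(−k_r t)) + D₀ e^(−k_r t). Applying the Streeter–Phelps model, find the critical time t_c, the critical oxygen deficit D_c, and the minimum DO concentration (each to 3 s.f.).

t_c = [1/(k_r−k_1)] ln[(k_r/k_1)(1 − D₀(k_r−k_1)/(k_1 L₀))]
= [1/(1.78−0.228)] ln[(1.78/0.228)(1 − 2.95×1.552/(0.228×26.4))]
= (1/1.552) ln[7.807 × 0.2394] = 0.6443 × ln(1.869) = 0.6443 × 0.6253 = 0.4029 d.
L(t_c) = L₀ e^(−k_1 t_c) = 26.4 × 0.9122 = 24.08 mg/L, and at the critical point k_r D_c = k_1 L, so D_c = (0.228/1.78) × 24.08 = 3.085 mg/L.
Minimum DO = C_s − D_c = 9.49 − 3.085 = 6.405 mg/L.

t_c ≈ 0.403 d; D_c ≈ 3.08 mg/L; min DO ≈ 6.41 mg/L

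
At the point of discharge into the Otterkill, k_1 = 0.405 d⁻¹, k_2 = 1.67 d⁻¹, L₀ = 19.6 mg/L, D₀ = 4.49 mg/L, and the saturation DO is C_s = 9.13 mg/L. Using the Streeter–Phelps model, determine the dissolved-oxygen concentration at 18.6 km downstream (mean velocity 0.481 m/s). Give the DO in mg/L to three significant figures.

DO ≈ 4.74 mg/L

Travel time t = x/v = 18.6 km / (0.481 m/s) = 18600 m / 0.481 m/s = 38670 s = 0.4476 d.
k_1 L₀/(k_2−k_1) = 0.405×19.6/(1.67−0.405) = 7.938/1.265 = 6.275 mg/L.
e^(−k_1 t) = e^(−0.405×0.4476) = 0.8342; e^(−k_2 t) = e^(−1.67×0.4476) = 0.4736.
D = 6.275 × (0.8342 − 0.4736) + 4.49 × 0.4736 = 2.263 + 2.126 = 4.389 mg/L.
DO = C_s − D = 9.13 − 4.389 = 4.741 mg/L.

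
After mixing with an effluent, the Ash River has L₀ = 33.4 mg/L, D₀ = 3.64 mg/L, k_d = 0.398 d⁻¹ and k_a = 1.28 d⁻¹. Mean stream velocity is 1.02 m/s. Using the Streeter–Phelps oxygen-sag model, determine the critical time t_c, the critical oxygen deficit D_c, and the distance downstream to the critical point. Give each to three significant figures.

With k_a/k_d = 3.216 and 1 − D₀(k_a−k_d)/(k_d L₀) = 0.7585,
t_c = ln(3.216 × 0.7585) / (1.28 − 0.398) = ln(2.439) / 0.8820 = 0.8917/0.8820 = 1.011 d.
D_c = (k_d/k_a) L₀ e^(−k_d t_c) = (0.398/1.28) × 33.4 × e^(−0.398×1.011) = 0.3109 × 33.4 × 0.6687 = 6.945 mg/L.
x_c = v t_c = 1.02 m/s × 1.011 d × 86400 s/d = 89100 m ≈ 89.1 km.

t_c ≈ 1.01 d; D_c ≈ 6.94 mg/L; x_c ≈ 89.1 km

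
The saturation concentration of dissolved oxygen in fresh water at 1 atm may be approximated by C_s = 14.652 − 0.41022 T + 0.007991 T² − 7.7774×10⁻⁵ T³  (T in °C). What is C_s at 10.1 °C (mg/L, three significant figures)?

C_s = 14.652 − 0.41022×10.1 + 0.007991×10.1² − 7.7774×10⁻⁵×10.1³ = 11.24 mg/L.

C_s ≈ 11.2 mg/L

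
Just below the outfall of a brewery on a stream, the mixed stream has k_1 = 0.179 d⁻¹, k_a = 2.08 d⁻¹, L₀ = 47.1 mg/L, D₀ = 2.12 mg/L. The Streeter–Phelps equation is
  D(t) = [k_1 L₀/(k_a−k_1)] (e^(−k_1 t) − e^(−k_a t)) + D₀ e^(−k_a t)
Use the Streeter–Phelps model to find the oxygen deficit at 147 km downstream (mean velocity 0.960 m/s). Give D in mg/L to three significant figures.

Travel time t = x/v = 147 km / (0.960 m/s) = 147000 m / 0.960 m/s = 153100 s = 1.772 d.
k_1 L₀/(k_a−k_1) = 0.179×47.1/(2.08−0.179) = 8.431/1.901 = 4.435 mg/L.
e^(−k_1 t) = e^(−0.179×1.772) = 0.7282; e^(−k_a t) = e^(−2.08×1.772) = 0.02506.
D = 4.435 × (0.7282 − 0.02506) + 2.12 × 0.02506 = 3.118 + 0.05313 = 3.171 mg/L.

D ≈ 3.17 mg/L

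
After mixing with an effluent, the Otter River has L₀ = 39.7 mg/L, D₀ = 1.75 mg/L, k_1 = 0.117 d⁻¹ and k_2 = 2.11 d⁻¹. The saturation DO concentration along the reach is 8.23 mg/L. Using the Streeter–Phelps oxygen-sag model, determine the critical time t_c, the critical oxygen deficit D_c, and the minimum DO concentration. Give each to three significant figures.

t_c ≈ 0.754 d; D_c ≈ 2.02 mg/L; min DO ≈ 6.21 mg/L

At the critical point dD/dt = 0, so k_1 L₀ e^(−k_1 t) = k_2 D. Substituting D(t) from the Streeter–Phelps equation and solving for t gives
t_c = ln[(k_2/k_1)(1 − D₀(k_2−k_1)/(k_1 L₀))] / (k_2−k_1).
Here k_2−k_1 = 1.993 d⁻¹ and 1 − D₀(k_2−k_1)/(k_1 L₀) = 1 − 1.75×1.993/(0.117×39.7) = 0.2491, so
t_c = ln(18.03 × 0.2491) / 1.993 = 1.502 / 1.993 = 0.7539 d.
D_c = (k_1/k_2) L₀ e^(−k_1 t_c) = (0.117/2.11) × 39.7 × e^(−0.117×0.7539) = 0.05545 × 39.7 × 0.9156 = 2.016 mg/L.
Minimum DO = C_s − D_c = 8.23 − 2.016 = 6.214 mg/L.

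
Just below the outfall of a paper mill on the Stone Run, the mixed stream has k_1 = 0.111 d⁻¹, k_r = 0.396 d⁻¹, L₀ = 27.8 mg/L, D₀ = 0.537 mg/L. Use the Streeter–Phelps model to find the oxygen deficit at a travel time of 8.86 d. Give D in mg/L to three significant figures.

k_1 L₀/(k_r−k_1) = 0.111×27.8/(0.396−0.111) = 3.086/0.2850 = 10.83 mg/L.
e^(−k_1 t) = e^(−0.111×8.860) = 0.3740; e^(−k_r t) = e^(−0.396×8.860) = 0.02994.
D = 10.83 × (0.3740 − 0.02994) + 0.537 × 0.02994 = 3.725 + 0.01608 = 3.742 mg/L.

D ≈ 3.74 mg/L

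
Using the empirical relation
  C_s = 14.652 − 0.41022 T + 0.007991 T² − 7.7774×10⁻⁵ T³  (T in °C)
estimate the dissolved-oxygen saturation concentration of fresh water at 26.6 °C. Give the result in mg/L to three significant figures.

C_s = 14.652 − 0.41022×26.6 + 0.007991×26.6² − 7.7774×10⁻⁵×26.6³ = 7.930 mg/L.

C_s ≈ 7.93 mg/L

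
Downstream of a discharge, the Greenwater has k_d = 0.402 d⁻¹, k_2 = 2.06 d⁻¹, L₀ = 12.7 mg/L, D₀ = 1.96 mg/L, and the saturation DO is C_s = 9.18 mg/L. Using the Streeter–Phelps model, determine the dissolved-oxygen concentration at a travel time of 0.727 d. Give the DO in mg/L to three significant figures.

DO ≈ 7.13 mg/L

k_d L₀/(k_2−k_d) = 0.402×12.7/(2.06−0.402) = 5.105/1.658 = 3.079 mg/L.
e^(−k_d t) = e^(−0.402×0.7270) = 0.7466; e^(−k_2 t) = e^(−2.06×0.7270) = 0.2237.
D = 3.079 × (0.7466 − 0.2237) + 1.96 × 0.2237 = 1.610 + 0.4384 = 2.049 mg/L.
DO = C_s − D = 9.18 − 2.049 = 7.131 mg/L.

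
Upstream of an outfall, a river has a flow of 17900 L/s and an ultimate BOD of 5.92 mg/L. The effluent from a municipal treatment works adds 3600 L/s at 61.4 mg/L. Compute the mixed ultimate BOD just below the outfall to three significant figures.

15.2 mg/L

Flow-weighted mixing: C = (Q_r C_r + Q_w C_w)/(Q_r + Q_w)
= (17900×5.92 + 3600×61.4)/(17900 + 3600) = 327000/21500 = 15.21 mg/L.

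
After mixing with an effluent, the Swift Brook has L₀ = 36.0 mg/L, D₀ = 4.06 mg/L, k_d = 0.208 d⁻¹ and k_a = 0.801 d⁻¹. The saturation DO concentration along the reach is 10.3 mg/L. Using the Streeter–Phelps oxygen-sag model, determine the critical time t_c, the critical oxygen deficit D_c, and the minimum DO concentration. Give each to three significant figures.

At the critical point dD/dt = 0, so k_d L₀ e^(−k_d t) = k_a D. Substituting D(t) from the Streeter–Phelps equation and solving for t gives
t_c = ln[(k_a/k_d)(1 − D₀(k_a−k_d)/(k_d L₀))] / (k_a−k_d).
Here k_a−k_d = 0.5930 d⁻¹ and 1 − D₀(k_a−k_d)/(k_d L₀) = 1 − 4.06×0.5930/(0.208×36.0) = 0.6785, so
t_c = ln(3.851 × 0.6785) / 0.5930 = 0.9604 / 0.5930 = 1.620 d.
D_c = (k_d/k_a) L₀ e^(−k_d t_c) = (0.208/0.801) × 36.0 × e^(−0.208×1.620) = 0.2597 × 36.0 × 0.7140 = 6.675 mg/L.
Minimum DO = C_s − D_c = 10.3 − 6.675 = 3.625 mg/L.

t_c ≈ 1.62 d; D_c ≈ 6.67 mg/L; min DO ≈ 3.63 mg/L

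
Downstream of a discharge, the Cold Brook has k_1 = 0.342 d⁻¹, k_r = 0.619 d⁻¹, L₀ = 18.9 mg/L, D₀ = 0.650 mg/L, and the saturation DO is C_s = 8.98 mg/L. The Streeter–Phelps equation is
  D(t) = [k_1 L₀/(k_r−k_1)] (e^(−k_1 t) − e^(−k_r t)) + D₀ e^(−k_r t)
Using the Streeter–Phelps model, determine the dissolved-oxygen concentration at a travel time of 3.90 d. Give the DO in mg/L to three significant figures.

DO ≈ 4.86 mg/L

k_1 L₀/(k_r−k_1) = 0.342×18.9/(0.619−0.342) = 6.464/0.2770 = 23.34 mg/L.
e^(−k_1 t) = e^(−0.342×3.900) = 0.2635; e^(−k_r t) = e^(−0.619×3.900) = 0.08945.
D = 23.34 × (0.2635 − 0.08945) + 0.650 × 0.08945 = 4.061 + 0.05814 = 4.119 mg/L.
DO = C_s − D = 8.98 − 4.119 = 4.861 mg/L.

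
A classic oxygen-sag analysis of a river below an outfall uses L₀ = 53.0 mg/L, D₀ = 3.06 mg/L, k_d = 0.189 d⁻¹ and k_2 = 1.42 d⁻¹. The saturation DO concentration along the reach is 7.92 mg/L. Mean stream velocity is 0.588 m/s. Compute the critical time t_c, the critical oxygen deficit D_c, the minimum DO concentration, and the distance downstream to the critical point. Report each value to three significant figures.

t_c ≈ 1.26 d; D_c ≈ 5.56 mg/L; min DO ≈ 2.36 mg/L; x_c ≈ 63.8 km

At the critical point dD/dt = 0, so k_d L₀ e^(−k_d t) = k_2 D. Substituting D(t) from the Streeter–Phelps equation and solving for t gives
t_c = ln[(k_2/k_d)(1 − D₀(k_2−k_d)/(k_d L₀))] / (k_2−k_d).
Here k_2−k_d = 1.231 d⁻¹ and 1 − D₀(k_2−k_d)/(k_d L₀) = 1 − 3.06×1.231/(0.189×53.0) = 0.6240, so
t_c = ln(7.513 × 0.6240) / 1.231 = 1.545 / 1.231 = 1.255 d.
D_c = (k_d/k_2) L₀ e^(−k_d t_c) = (0.189/1.42) × 53.0 × e^(−0.189×1.255) = 0.1331 × 53.0 × 0.7888 = 5.565 mg/L.
Minimum DO = C_s − D_c = 7.92 − 5.565 = 2.355 mg/L.
x_c = v t_c = 0.588 m/s × 1.255 d × 86400 s/d = 63760 m ≈ 63.8 km.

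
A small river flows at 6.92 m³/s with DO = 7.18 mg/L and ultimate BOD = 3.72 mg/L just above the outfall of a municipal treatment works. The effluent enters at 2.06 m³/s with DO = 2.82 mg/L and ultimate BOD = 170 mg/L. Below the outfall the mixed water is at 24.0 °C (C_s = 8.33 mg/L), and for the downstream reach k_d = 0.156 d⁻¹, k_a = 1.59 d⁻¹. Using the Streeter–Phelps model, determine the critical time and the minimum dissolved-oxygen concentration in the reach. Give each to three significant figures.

Mixed DO = (6.92×7.18 + 2.06×2.82)/(6.92+2.06) = 55.49/8.980 = 6.180 mg/L.
Mixed L₀ = (6.92×3.72 + 2.06×170)/(8.980) = 375.9/8.980 = 41.86 mg/L.
Initial deficit D₀ = C_s − DO₀ = 8.33 − 6.180 = 2.150 mg/L.
t_c = (1/1.434) ln[(1.59/0.156)(1 − 2.150×1.434/(0.156×41.86))] = 0.6974 × ln(5.380) = 1.173 d.
D_c = (0.156/1.59) × 41.86 × e^(−0.156×1.173) = 0.09811 × 41.86 × 0.8327 = 3.420 mg/L.
Minimum DO = 8.33 − 3.420 = 4.910 mg/L.

t_c ≈ 1.17 d; minimum DO ≈ 4.91 mg/L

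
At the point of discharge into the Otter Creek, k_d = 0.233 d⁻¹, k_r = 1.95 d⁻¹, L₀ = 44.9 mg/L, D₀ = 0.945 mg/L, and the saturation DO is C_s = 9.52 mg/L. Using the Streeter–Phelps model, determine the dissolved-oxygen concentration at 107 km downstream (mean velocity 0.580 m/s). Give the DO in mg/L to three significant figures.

DO ≈ 5.90 mg/L

Travel time t = x/v = 107 km / (0.580 m/s) = 107000 m / 0.580 m/s = 184500 s = 2.135 d.
k_d L₀/(k_r−k_d) = 0.233×44.9/(1.95−0.233) = 10.46/1.717 = 6.093 mg/L.
e^(−k_d t) = e^(−0.233×2.135) = 0.6080; e^(−k_r t) = e^(−1.95×2.135) = 0.01555.
D = 6.093 × (0.6080 − 0.01555) + 0.945 × 0.01555 = 3.610 + 0.01470 = 3.625 mg/L.
DO = C_s − D = 9.52 − 3.625 = 5.895 mg/L.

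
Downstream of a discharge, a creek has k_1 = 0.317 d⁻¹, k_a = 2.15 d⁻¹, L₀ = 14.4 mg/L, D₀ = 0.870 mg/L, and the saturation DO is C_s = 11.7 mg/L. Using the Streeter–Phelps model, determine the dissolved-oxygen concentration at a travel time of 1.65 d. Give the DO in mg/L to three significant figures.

DO ≈ 10.3 mg/L

k_1 L₀/(k_a−k_1) = 0.317×14.4/(2.15−0.317) = 4.565/1.833 = 2.490 mg/L.
e^(−k_1 t) = e^(−0.317×1.650) = 0.5927; e^(−k_a t) = e^(−2.15×1.650) = 0.02880.
D = 2.490 × (0.5927 − 0.02880) + 0.870 × 0.02880 = 1.404 + 0.02505 = 1.429 mg/L.
DO = C_s − D = 11.7 − 1.429 = 10.27 mg/L.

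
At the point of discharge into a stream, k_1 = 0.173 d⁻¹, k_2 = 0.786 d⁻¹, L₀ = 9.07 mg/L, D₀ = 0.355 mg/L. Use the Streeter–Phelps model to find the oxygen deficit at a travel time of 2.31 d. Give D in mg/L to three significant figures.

D ≈ 1.36 mg/L

k_1 L₀/(k_2−k_1) = 0.173×9.07/(0.786−0.173) = 1.569/0.6130 = 2.560 mg/L.
e^(−k_1 t) = e^(−0.173×2.310) = 0.6706; e^(−k_2 t) = e^(−0.786×2.310) = 0.1627.
D = 2.560 × (0.6706 − 0.1627) + 0.355 × 0.1627 = 1.300 + 0.05777 = 1.358 mg/L.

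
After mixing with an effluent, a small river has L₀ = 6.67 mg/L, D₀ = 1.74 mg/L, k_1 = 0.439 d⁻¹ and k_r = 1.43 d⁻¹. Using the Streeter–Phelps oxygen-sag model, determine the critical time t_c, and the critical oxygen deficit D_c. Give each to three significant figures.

t_c = [1/(k_r−k_1)] ln[(k_r/k_1)(1 − D₀(k_r−k_1)/(k_1 L₀))]
= [1/(1.43−0.439)] ln[(1.43/0.439)(1 − 1.74×0.9910/(0.439×6.67))]
= (1/0.9910) ln[3.257 × 0.4111] = 1.009 × ln(1.339) = 1.009 × 0.2920 = 0.2947 d.
D_c = (k_1/k_r) L₀ e^(−k_1 t_c) = (0.439/1.43) × 6.67 × e^(−0.439×0.2947) = 0.3070 × 6.67 × 0.8786 = 1.799 mg/L.

t_c ≈ 0.295 d; D_c ≈ 1.80 mg/L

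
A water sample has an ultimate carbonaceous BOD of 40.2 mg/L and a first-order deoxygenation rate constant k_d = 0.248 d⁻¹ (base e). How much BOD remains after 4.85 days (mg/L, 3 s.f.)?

L_t = L₀ e^(−k_d t) = 40.2 × e^(−0.248×4.85) = 40.2 × 0.3004 = 12.07 mg/L.

L ≈ 12.1 mg/L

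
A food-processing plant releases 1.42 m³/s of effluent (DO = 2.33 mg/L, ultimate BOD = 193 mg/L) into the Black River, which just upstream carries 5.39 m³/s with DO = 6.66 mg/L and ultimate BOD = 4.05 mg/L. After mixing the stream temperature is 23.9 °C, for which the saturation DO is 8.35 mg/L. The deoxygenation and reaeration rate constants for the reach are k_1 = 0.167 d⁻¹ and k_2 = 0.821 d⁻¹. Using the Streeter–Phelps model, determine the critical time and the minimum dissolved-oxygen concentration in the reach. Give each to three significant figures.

Mixed DO = (5.39×6.66 + 1.42×2.33)/(5.39+1.42) = 39.21/6.810 = 5.757 mg/L.
Mixed L₀ = (5.39×4.05 + 1.42×193)/(6.810) = 295.9/6.810 = 43.45 mg/L.
Initial deficit D₀ = C_s − DO₀ = 8.35 − 5.757 = 2.593 mg/L.
t_c = (1/0.6540) ln[(0.821/0.167)(1 − 2.593×0.6540/(0.167×43.45))] = 1.529 × ln(3.767) = 2.028 d.
D_c = (0.167/0.821) × 43.45 × e^(−0.167×2.028) = 0.2034 × 43.45 × 0.7127 = 6.299 mg/L.
Minimum DO = 8.35 − 6.299 = 2.051 mg/L.

t_c ≈ 2.03 d; minimum DO ≈ 2.05 mg/L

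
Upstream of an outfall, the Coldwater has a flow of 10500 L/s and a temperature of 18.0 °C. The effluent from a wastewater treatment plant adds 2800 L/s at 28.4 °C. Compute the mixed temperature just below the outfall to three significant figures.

20.2 °C

Flow-weighted mixing: C = (Q_r C_r + Q_w C_w)/(Q_r + Q_w)
= (10500×18.0 + 2800×28.4)/(10500 + 2800) = 268500/13300 = 20.19 °C.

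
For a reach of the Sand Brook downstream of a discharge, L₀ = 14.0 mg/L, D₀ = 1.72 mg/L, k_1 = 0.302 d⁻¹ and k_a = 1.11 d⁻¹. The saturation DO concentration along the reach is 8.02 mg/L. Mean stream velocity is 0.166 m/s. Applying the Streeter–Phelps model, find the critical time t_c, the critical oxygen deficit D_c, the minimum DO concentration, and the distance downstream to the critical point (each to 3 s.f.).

At the critical point dD/dt = 0, so k_1 L₀ e^(−k_1 t) = k_a D. Substituting D(t) from the Streeter–Phelps equation and solving for t gives
t_c = ln[(k_a/k_1)(1 − D₀(k_a−k_1)/(k_1 L₀))] / (k_a−k_1).
Here k_a−k_1 = 0.8080 d⁻¹ and 1 − D₀(k_a−k_1)/(k_1 L₀) = 1 − 1.72×0.8080/(0.302×14.0) = 0.6713, so
t_c = ln(3.675 × 0.6713) / 0.8080 = 0.9031 / 0.8080 = 1.118 d.
L(t_c) = L₀ e^(−k_1 t_c) = 14.0 × 0.7135 = 9.989 mg/L, and at the critical point k_a D_c = k_1 L, so D_c = (0.302/1.11) × 9.989 = 2.718 mg/L.
Minimum DO = C_s − D_c = 8.02 − 2.718 = 5.302 mg/L.
x_c = v t_c = 0.166 m/s × 1.118 d × 86400 s/d = 16030 m ≈ 16.0 km.

t_c ≈ 1.12 d; D_c ≈ 2.72 mg/L; min DO ≈ 5.30 mg/L; x_c ≈ 16.0 km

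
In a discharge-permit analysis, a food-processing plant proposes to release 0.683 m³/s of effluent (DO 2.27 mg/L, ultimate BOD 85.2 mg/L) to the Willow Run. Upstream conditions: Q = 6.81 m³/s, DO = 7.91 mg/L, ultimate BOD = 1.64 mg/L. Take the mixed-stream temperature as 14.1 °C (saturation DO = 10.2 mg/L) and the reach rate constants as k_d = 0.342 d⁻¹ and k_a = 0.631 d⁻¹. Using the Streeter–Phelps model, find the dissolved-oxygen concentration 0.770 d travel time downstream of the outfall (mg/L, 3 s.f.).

DO ≈ 6.80 mg/L

Mixed DO = (6.81×7.91 + 0.683×2.27)/(6.81+0.683) = 55.42/7.493 = 7.396 mg/L.
Mixed L₀ = (6.81×1.64 + 0.683×85.2)/(7.493) = 69.36/7.493 = 9.257 mg/L.
Initial deficit D₀ = C_s − DO₀ = 10.2 − 7.396 = 2.804 mg/L.
D(0.770) = [0.342×9.257/(0.631−0.342)](e^(−0.342×0.770) − e^(−0.631×0.770)) + 2.804 e^(−0.631×0.770)
= 10.95 × (0.7685 − 0.6152) + 2.804 × 0.6152 = 3.404 mg/L.
DO = 10.2 − 3.404 = 6.796 mg/L.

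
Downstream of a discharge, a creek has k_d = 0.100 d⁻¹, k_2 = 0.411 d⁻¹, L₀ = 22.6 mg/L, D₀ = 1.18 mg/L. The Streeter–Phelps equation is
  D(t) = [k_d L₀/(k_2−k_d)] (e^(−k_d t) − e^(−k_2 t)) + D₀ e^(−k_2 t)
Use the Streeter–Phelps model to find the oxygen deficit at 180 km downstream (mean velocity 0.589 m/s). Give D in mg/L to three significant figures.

D ≈ 3.68 mg/L

Travel time t = x/v = 180 km / (0.589 m/s) = 180000 m / 0.589 m/s = 305600 s = 3.537 d.
k_d L₀/(k_2−k_d) = 0.100×22.6/(0.411−0.100) = 2.260/0.3110 = 7.267 mg/L.
e^(−k_d t) = e^(−0.100×3.537) = 0.7021; e^(−k_2 t) = e^(−0.411×3.537) = 0.2337.
D = 7.267 × (0.7021 − 0.2337) + 1.18 × 0.2337 = 3.404 + 0.2758 = 3.679 mg/L.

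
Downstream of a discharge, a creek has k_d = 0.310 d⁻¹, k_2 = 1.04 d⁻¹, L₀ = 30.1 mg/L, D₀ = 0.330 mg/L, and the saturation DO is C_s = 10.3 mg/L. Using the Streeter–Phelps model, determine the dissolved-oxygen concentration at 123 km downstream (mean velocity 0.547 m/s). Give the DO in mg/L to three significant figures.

DO ≈ 5.43 mg/L

Travel time t = x/v = 123 km / (0.547 m/s) = 123000 m / 0.547 m/s = 224900 s = 2.603 d.
k_d L₀/(k_2−k_d) = 0.310×30.1/(1.04−0.310) = 9.331/0.7300 = 12.78 mg/L.
e^(−k_d t) = e^(−0.310×2.603) = 0.4463; e^(−k_2 t) = e^(−1.04×2.603) = 0.06676.
D = 12.78 × (0.4463 − 0.06676) + 0.330 × 0.06676 = 4.851 + 0.02203 = 4.873 mg/L.
DO = C_s − D = 10.3 − 4.873 = 5.427 mg/L.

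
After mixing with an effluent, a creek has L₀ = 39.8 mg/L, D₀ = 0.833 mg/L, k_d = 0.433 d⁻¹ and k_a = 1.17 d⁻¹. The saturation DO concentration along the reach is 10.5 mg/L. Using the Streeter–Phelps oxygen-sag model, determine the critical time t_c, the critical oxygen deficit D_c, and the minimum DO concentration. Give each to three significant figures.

t_c = [1/(k_a−k_d)] ln[(k_a/k_d)(1 − D₀(k_a−k_d)/(k_d L₀))]
= [1/(1.17−0.433)] ln[(1.17/0.433)(1 − 0.833×0.7370/(0.433×39.8))]
= (1/0.7370) ln[2.702 × 0.9644] = 1.357 × ln(2.606) = 1.357 × 0.9577 = 1.300 d.
L(t_c) = L₀ e^(−k_d t_c) = 39.8 × 0.5697 = 22.67 mg/L, and at the critical point k_a D_c = k_d L, so D_c = (0.433/1.17) × 22.67 = 8.391 mg/L.
Minimum DO = C_s − D_c = 10.5 − 8.391 = 2.109 mg/L.

t_c ≈ 1.30 d; D_c ≈ 8.39 mg/L; min DO ≈ 2.11 mg/L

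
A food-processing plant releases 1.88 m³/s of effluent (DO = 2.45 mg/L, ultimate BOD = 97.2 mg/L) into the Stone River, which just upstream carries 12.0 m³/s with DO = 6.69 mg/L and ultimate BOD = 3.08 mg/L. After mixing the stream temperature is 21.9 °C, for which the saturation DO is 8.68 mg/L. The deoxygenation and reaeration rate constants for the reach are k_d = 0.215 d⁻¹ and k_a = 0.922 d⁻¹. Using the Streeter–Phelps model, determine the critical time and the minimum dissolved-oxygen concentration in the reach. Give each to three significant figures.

t_c ≈ 0.983 d; minimum DO ≈ 5.69 mg/L

Mixed DO = (12.0×6.69 + 1.88×2.45)/(12.0+1.88) = 84.89/13.88 = 6.116 mg/L.
Mixed L₀ = (12.0×3.08 + 1.88×97.2)/(13.88) = 219.7/13.88 = 15.83 mg/L.
Initial deficit D₀ = C_s − DO₀ = 8.68 − 6.116 = 2.564 mg/L.
t_c = (1/0.7070) ln[(0.922/0.215)(1 − 2.564×0.7070/(0.215×15.83))] = 1.414 × ln(2.004) = 0.9831 d.
D_c = (0.215/0.922) × 15.83 × e^(−0.215×0.9831) = 0.2332 × 15.83 × 0.8095 = 2.988 mg/L.
Minimum DO = 8.68 − 2.988 = 5.692 mg/L.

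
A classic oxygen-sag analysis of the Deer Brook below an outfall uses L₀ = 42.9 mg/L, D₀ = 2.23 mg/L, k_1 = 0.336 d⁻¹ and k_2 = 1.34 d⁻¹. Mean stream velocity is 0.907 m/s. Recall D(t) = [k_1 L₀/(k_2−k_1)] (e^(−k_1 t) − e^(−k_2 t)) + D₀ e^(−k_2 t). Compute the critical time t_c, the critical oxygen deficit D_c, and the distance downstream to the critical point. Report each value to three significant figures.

t_c ≈ 1.21 d; D_c ≈ 7.16 mg/L; x_c ≈ 94.8 km

t_c = [1/(k_2−k_1)] ln[(k_2/k_1)(1 − D₀(k_2−k_1)/(k_1 L₀))]
= [1/(1.34−0.336)] ln[(1.34/0.336)(1 − 2.23×1.004/(0.336×42.9))]
= (1/1.004) ln[3.988 × 0.8447] = 0.9960 × ln(3.369) = 0.9960 × 1.215 = 1.210 d.
L(t_c) = L₀ e^(−k_1 t_c) = 42.9 × 0.6660 = 28.57 mg/L, and at the critical point k_2 D_c = k_1 L, so D_c = (0.336/1.34) × 28.57 = 7.164 mg/L.
x_c = v t_c = 0.907 m/s × 1.210 d × 86400 s/d = 94800 m ≈ 94.8 km.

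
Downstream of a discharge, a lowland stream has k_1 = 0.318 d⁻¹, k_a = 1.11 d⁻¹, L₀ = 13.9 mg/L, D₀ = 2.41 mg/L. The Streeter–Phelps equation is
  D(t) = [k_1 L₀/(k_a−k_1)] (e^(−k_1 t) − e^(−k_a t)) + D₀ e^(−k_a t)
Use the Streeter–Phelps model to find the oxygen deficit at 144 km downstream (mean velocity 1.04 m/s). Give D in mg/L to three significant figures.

Travel time t = x/v = 144 km / (1.04 m/s) = 144000 m / 1.04 m/s = 138500 s = 1.603 d.
k_1 L₀/(k_a−k_1) = 0.318×13.9/(1.11−0.318) = 4.420/0.7920 = 5.581 mg/L.
e^(−k_1 t) = e^(−0.318×1.603) = 0.6007; e^(−k_a t) = e^(−1.11×1.603) = 0.1688.
D = 5.581 × (0.6007 − 0.1688) + 2.41 × 0.1688 = 2.410 + 0.4069 = 2.817 mg/L.

D ≈ 2.82 mg/L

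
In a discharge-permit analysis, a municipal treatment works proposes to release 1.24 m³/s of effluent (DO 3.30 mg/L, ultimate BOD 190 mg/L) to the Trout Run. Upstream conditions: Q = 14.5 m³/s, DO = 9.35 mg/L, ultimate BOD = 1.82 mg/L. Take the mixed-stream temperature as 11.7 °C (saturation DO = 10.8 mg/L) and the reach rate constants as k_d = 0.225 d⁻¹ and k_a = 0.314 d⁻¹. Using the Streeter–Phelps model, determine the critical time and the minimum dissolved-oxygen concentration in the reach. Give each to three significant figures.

Mixed DO = (14.5×9.35 + 1.24×3.30)/(14.5+1.24) = 139.7/15.74 = 8.873 mg/L.
Mixed L₀ = (14.5×1.82 + 1.24×190)/(15.74) = 262.0/15.74 = 16.64 mg/L.
Initial deficit D₀ = C_s − DO₀ = 10.8 − 8.873 = 1.927 mg/L.
t_c = (1/0.08900) ln[(0.314/0.225)(1 − 1.927×0.08900/(0.225×16.64))] = 11.24 × ln(1.332) = 3.218 d.
D_c = (0.225/0.314) × 16.64 × e^(−0.225×3.218) = 0.7166 × 16.64 × 0.4848 = 5.782 mg/L.
Minimum DO = 10.8 − 5.782 = 5.018 mg/L.

t_c ≈ 3.22 d; minimum DO ≈ 5.02 mg/L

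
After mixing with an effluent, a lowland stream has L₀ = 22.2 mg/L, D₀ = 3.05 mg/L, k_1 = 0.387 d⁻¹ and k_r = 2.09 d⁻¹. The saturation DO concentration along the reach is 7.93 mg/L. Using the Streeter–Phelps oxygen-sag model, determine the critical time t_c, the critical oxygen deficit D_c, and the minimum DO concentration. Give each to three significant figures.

With k_r/k_1 = 5.401 and 1 − D₀(k_r−k_1)/(k_1 L₀) = 0.3954,
t_c = ln(5.401 × 0.3954) / (2.09 − 0.387) = ln(2.135) / 1.703 = 0.7587/1.703 = 0.4455 d.
D_c = (k_1/k_r) L₀ e^(−k_1 t_c) = (0.387/2.09) × 22.2 × e^(−0.387×0.4455) = 0.1852 × 22.2 × 0.8416 = 3.460 mg/L.
Minimum DO = C_s − D_c = 7.93 − 3.460 = 4.470 mg/L.

t_c ≈ 0.446 d; D_c ≈ 3.46 mg/L; min DO ≈ 4.47 mg/L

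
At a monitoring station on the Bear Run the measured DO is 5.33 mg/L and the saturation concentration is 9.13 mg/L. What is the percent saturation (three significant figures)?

58.4 % saturation

% saturation = C/C_s × 100 = 5.33/9.13 × 100 = 58.4 %.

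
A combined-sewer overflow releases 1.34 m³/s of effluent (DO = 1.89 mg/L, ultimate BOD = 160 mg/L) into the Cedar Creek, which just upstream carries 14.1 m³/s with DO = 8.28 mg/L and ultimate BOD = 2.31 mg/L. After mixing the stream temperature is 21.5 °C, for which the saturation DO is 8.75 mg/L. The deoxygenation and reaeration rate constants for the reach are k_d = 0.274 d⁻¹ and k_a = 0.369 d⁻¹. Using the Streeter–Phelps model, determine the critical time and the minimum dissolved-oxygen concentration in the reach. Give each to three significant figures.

Mixed DO = (14.1×8.28 + 1.34×1.89)/(14.1+1.34) = 119.3/15.44 = 7.725 mg/L.
Mixed L₀ = (14.1×2.31 + 1.34×160)/(15.44) = 247.0/15.44 = 16.00 mg/L.
Initial deficit D₀ = C_s − DO₀ = 8.75 − 7.725 = 1.025 mg/L.
t_c = (1/0.09500) ln[(0.369/0.274)(1 − 1.025×0.09500/(0.274×16.00))] = 10.53 × ln(1.317) = 2.897 d.
D_c = (0.274/0.369) × 16.00 × e^(−0.274×2.897) = 0.7425 × 16.00 × 0.4521 = 5.370 mg/L.
Minimum DO = 8.75 − 5.370 = 3.380 mg/L.

t_c ≈ 2.90 d; minimum DO ≈ 3.38 mg/L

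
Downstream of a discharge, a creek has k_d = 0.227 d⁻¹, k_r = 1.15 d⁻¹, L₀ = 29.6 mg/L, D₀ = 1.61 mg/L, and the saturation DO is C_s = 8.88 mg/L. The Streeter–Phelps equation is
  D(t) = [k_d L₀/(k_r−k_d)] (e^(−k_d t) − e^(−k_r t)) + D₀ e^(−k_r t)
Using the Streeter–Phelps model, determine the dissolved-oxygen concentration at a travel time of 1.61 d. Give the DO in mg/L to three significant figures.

k_d L₀/(k_r−k_d) = 0.227×29.6/(1.15−0.227) = 6.719/0.9230 = 7.280 mg/L.
e^(−k_d t) = e^(−0.227×1.610) = 0.6939; e^(−k_r t) = e^(−1.15×1.610) = 0.1570.
D = 7.280 × (0.6939 − 0.1570) + 1.61 × 0.1570 = 3.908 + 0.2528 = 4.161 mg/L.
DO = C_s − D = 8.88 − 4.161 = 4.719 mg/L.

DO ≈ 4.72 mg/L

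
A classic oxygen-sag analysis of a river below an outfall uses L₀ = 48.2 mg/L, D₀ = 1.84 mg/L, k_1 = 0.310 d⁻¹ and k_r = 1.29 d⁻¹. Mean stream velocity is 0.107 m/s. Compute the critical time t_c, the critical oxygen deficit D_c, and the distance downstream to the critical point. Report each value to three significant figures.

t_c = [1/(k_r−k_1)] ln[(k_r/k_1)(1 − D₀(k_r−k_1)/(k_1 L₀))]
= [1/(1.29−0.310)] ln[(1.29/0.310)(1 − 1.84×0.9800/(0.310×48.2))]
= (1/0.9800) ln[4.161 × 0.8793] = 1.020 × ln(3.659) = 1.020 × 1.297 = 1.324 d.
D_c = (k_1/k_r) L₀ e^(−k_1 t_c) = (0.310/1.29) × 48.2 × e^(−0.310×1.324) = 0.2403 × 48.2 × 0.6634 = 7.684 mg/L.
x_c = v t_c = 0.107 m/s × 1.324 d × 86400 s/d = 12240 m ≈ 12.2 km.

t_c ≈ 1.32 d; D_c ≈ 7.68 mg/L; x_c ≈ 12.2 km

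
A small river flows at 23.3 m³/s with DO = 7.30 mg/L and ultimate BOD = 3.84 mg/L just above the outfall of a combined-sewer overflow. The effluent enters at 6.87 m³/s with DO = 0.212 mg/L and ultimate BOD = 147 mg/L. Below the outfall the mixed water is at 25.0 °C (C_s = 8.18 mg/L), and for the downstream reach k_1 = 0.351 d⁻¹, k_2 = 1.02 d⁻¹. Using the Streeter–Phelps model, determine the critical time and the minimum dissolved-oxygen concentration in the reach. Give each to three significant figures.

Mixed DO = (23.3×7.30 + 6.87×0.212)/(23.3+6.87) = 171.5/30.17 = 5.686 mg/L.
Mixed L₀ = (23.3×3.84 + 6.87×147)/(30.17) = 1099/30.17 = 36.44 mg/L.
Initial deficit D₀ = C_s − DO₀ = 8.18 − 5.686 = 2.494 mg/L.
t_c = (1/0.6690) ln[(1.02/0.351)(1 − 2.494×0.6690/(0.351×36.44))] = 1.495 × ln(2.527) = 1.386 d.
D_c = (0.351/1.02) × 36.44 × e^(−0.351×1.386) = 0.3441 × 36.44 × 0.6149 = 7.710 mg/L.
Minimum DO = 8.18 − 7.710 = 0.4701 mg/L.

t_c ≈ 1.39 d; minimum DO ≈ 0.470 mg/L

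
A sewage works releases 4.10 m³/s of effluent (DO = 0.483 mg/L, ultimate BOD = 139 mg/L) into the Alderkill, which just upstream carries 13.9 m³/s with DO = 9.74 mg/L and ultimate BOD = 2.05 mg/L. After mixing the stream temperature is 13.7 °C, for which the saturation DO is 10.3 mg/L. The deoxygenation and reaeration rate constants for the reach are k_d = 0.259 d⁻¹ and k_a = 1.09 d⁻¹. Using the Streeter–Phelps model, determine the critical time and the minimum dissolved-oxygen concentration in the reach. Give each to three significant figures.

t_c ≈ 1.37 d; minimum DO ≈ 4.76 mg/L

Mixed DO = (13.9×9.74 + 4.10×0.483)/(13.9+4.10) = 137.4/18.00 = 7.631 mg/L.
Mixed L₀ = (13.9×2.05 + 4.10×139)/(18.00) = 598.4/18.00 = 33.24 mg/L.
Initial deficit D₀ = C_s − DO₀ = 10.3 − 7.631 = 2.669 mg/L.
t_c = (1/0.8310) ln[(1.09/0.259)(1 − 2.669×0.8310/(0.259×33.24))] = 1.203 × ln(3.125) = 1.371 d.
D_c = (0.259/1.09) × 33.24 × e^(−0.259×1.371) = 0.2376 × 33.24 × 0.7011 = 5.538 mg/L.
Minimum DO = 10.3 − 5.538 = 4.762 mg/L.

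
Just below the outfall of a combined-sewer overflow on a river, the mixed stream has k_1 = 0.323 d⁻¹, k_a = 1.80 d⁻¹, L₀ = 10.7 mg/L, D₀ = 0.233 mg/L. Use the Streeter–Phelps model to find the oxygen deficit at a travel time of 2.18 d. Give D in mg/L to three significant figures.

k_1 L₀/(k_a−k_1) = 0.323×10.7/(1.80−0.323) = 3.456/1.477 = 2.340 mg/L.
e^(−k_1 t) = e^(−0.323×2.180) = 0.4945; e^(−k_a t) = e^(−1.80×2.180) = 0.01976.
D = 2.340 × (0.4945 − 0.01976) + 0.233 × 0.01976 = 1.111 + 0.004605 = 1.116 mg/L.

D ≈ 1.12 mg/L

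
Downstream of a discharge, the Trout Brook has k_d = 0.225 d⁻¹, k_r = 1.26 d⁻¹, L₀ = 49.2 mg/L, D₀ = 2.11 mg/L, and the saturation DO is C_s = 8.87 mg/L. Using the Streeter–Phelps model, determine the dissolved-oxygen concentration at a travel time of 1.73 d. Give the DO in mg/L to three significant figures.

DO ≈ 2.59 mg/L

k_d L₀/(k_r−k_d) = 0.225×49.2/(1.26−0.225) = 11.07/1.035 = 10.70 mg/L.
e^(−k_d t) = e^(−0.225×1.730) = 0.6776; e^(−k_r t) = e^(−1.26×1.730) = 0.1131.
D = 10.70 × (0.6776 − 0.1131) + 2.11 × 0.1131 = 6.038 + 0.2386 = 6.276 mg/L.
DO = C_s − D = 8.87 − 6.276 = 2.594 mg/L.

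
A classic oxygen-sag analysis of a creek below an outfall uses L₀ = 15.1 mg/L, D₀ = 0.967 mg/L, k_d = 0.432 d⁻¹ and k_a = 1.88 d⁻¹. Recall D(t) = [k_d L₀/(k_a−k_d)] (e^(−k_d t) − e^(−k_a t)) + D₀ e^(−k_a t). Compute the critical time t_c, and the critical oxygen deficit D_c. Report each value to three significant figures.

t_c ≈ 0.849 d; D_c ≈ 2.40 mg/L

t_c = [1/(k_a−k_d)] ln[(k_a/k_d)(1 − D₀(k_a−k_d)/(k_d L₀))]
= [1/(1.88−0.432)] ln[(1.88/0.432)(1 − 0.967×1.448/(0.432×15.1))]
= (1/1.448) ln[4.352 × 0.7853] = 0.6906 × ln(3.418) = 0.6906 × 1.229 = 0.8487 d.
L(t_c) = L₀ e^(−k_d t_c) = 15.1 × 0.6930 = 10.47 mg/L, and at the critical point k_a D_c = k_d L, so D_c = (0.432/1.88) × 10.47 = 2.405 mg/L.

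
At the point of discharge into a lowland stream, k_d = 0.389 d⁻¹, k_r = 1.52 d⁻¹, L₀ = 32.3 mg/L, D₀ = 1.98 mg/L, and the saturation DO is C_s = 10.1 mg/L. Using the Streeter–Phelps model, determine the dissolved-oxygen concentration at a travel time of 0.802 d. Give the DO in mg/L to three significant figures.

DO ≈ 4.67 mg/L

k_d L₀/(k_r−k_d) = 0.389×32.3/(1.52−0.389) = 12.56/1.131 = 11.11 mg/L.
e^(−k_d t) = e^(−0.389×0.8020) = 0.7320; e^(−k_r t) = e^(−1.52×0.8020) = 0.2955.
D = 11.11 × (0.7320 − 0.2955) + 1.98 × 0.2955 = 4.849 + 0.5851 = 5.434 mg/L.
DO = C_s − D = 10.1 − 5.434 = 4.666 mg/L.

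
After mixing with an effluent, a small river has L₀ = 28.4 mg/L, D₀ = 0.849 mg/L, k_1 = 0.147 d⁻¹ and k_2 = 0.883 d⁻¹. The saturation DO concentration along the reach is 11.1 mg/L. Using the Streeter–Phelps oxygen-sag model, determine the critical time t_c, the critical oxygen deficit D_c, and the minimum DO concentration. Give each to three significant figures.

At the critical point dD/dt = 0, so k_1 L₀ e^(−k_1 t) = k_2 D. Substituting D(t) from the Streeter–Phelps equation and solving for t gives
t_c = ln[(k_2/k_1)(1 − D₀(k_2−k_1)/(k_1 L₀))] / (k_2−k_1).
Here k_2−k_1 = 0.7360 d⁻¹ and 1 − D₀(k_2−k_1)/(k_1 L₀) = 1 − 0.849×0.7360/(0.147×28.4) = 0.8503, so
t_c = ln(6.007 × 0.8503) / 0.7360 = 1.631 / 0.7360 = 2.216 d.
D_c = (k_1/k_2) L₀ e^(−k_1 t_c) = (0.147/0.883) × 28.4 × e^(−0.147×2.216) = 0.1665 × 28.4 × 0.7220 = 3.414 mg/L.
Minimum DO = C_s − D_c = 11.1 − 3.414 = 7.686 mg/L.

t_c ≈ 2.22 d; D_c ≈ 3.41 mg/L; min DO ≈ 7.69 mg/L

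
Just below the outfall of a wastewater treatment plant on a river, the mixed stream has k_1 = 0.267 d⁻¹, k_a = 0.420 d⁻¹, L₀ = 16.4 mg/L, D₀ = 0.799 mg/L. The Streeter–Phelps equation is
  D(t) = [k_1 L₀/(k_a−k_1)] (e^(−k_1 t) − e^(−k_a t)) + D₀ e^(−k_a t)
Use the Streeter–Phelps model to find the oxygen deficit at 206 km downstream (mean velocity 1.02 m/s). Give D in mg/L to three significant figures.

Travel time t = x/v = 206 km / (1.02 m/s) = 206000 m / 1.02 m/s = 202000 s = 2.338 d.
k_1 L₀/(k_a−k_1) = 0.267×16.4/(0.420−0.267) = 4.379/0.1530 = 28.62 mg/L.
e^(−k_1 t) = e^(−0.267×2.338) = 0.5357; e^(−k_a t) = e^(−0.420×2.338) = 0.3747.
D = 28.62 × (0.5357 − 0.3747) + 0.799 × 0.3747 = 4.610 + 0.2993 = 4.909 mg/L.

D ≈ 4.91 mg/L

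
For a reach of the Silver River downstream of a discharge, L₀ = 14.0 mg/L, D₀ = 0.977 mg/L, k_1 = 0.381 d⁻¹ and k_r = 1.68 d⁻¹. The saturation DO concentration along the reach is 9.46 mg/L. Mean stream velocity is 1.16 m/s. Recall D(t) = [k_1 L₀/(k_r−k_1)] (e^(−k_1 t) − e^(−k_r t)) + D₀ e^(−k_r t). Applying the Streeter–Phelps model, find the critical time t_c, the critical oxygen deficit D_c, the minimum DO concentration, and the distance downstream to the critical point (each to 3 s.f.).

t_c ≈ 0.933 d; D_c ≈ 2.23 mg/L; min DO ≈ 7.23 mg/L; x_c ≈ 93.5 km

At the critical point dD/dt = 0, so k_1 L₀ e^(−k_1 t) = k_r D. Substituting D(t) from the Streeter–Phelps equation and solving for t gives
t_c = ln[(k_r/k_1)(1 − D₀(k_r−k_1)/(k_1 L₀))] / (k_r−k_1).
Here k_r−k_1 = 1.299 d⁻¹ and 1 − D₀(k_r−k_1)/(k_1 L₀) = 1 − 0.977×1.299/(0.381×14.0) = 0.7621, so
t_c = ln(4.409 × 0.7621) / 1.299 = 1.212 / 1.299 = 0.9330 d.
D_c = (k_1/k_r) L₀ e^(−k_1 t_c) = (0.381/1.68) × 14.0 × e^(−0.381×0.9330) = 0.2268 × 14.0 × 0.7008 = 2.225 mg/L.
Minimum DO = C_s − D_c = 9.46 − 2.225 = 7.235 mg/L.
x_c = v t_c = 1.16 m/s × 0.9330 d × 86400 s/d = 93510 m ≈ 93.5 km.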